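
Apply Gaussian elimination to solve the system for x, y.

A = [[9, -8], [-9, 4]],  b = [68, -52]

(4, -4)

Forward elimination on [A|b]:
R2 <- R2 - (-1)*R1:  [  0  -4  16 ]
Row echelon form:
[ 9  -8  |  68 ]
[ 0  -4  |  16 ]
Back-substitution:
y = (16) / -4 = -4
x = (68 - (-8)*(-4)) / 9 = 4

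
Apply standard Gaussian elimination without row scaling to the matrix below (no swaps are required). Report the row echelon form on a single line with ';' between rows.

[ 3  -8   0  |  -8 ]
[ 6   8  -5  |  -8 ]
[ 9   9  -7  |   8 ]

REF = [3 -8 0 -8; 0 24 -5 8; 0 0 -1/8 21]

Forward elimination:
R2 <- R2 - (2)*R1:  [  0  24  -5   8 ]
R3 <- R3 - (3)*R1:  [  0  33  -7  32 ]
R3 <- R3 - (11/8)*R2:  [    0     0  -1/8    21 ]
Row echelon form:
[ 3  -8     0  |  -8 ]
[ 0  24    -5  |   8 ]
[ 0   0  -1/8  |  21 ]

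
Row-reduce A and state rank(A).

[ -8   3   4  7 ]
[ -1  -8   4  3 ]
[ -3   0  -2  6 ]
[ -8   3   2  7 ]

rank(A) = 4

Row reduction:
R2 <- R2 - (1/8)*R1:  [     0  -67/8    7/2   17/8 ]
R3 <- R3 - (3/8)*R1:  [    0  -9/8  -7/2  27/8 ]
R4 <- R4 - (1)*R1:  [  0   0  -2   0 ]
R3 <- R3 - (9/67)*R2:  [       0        0  -266/67   207/67 ]
R4 <- R4 - (67/133)*R3:  [        0         0         0  -207/133 ]
Row echelon form:
[ -8      3        4         7 ]
[  0  -67/8      7/2      17/8 ]
[  0      0  -266/67    207/67 ]
[  0      0        0  -207/133 ]
Nonzero rows / pivot columns: 4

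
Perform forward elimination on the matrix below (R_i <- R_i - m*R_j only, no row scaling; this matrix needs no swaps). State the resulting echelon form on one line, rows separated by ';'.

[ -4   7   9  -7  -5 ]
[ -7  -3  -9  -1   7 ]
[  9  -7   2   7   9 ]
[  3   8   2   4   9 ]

Forward elimination:
R2 <- R2 - (7/4)*R1:  [     0  -61/4  -99/4   45/4   63/4 ]
R3 <- R3 - (-9/4)*R1:  [     0   35/4   89/4  -35/4   -9/4 ]
R4 <- R4 - (-3/4)*R1:  [    0  53/4  35/4  -5/4  21/4 ]
R3 <- R3 - (-35/61)*R2:  [       0        0   491/61  -140/61   414/61 ]
R4 <- R4 - (-53/61)*R2:  [       0        0  -778/61   520/61  1155/61 ]
R4 <- R4 - (-778/491)*R3:  [         0          0          0   2400/491  14577/491 ]
Row echelon form:
[ -4      7       9        -7         -5 ]
[  0  -61/4   -99/4      45/4       63/4 ]
[  0      0  491/61   -140/61     414/61 ]
[  0      0       0  2400/491  14577/491 ]

REF = [-4 7 9 -7 -5; 0 -61/4 -99/4 45/4 63/4; 0 0 491/61 -140/61 414/61; 0 0 0 2400/491 14577/491]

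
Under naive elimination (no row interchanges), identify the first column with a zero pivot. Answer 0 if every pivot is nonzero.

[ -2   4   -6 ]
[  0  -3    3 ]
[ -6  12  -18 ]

Naive forward elimination:
R3 <- R3 - (3)*R1:  [ 0  0  0 ]
Matrix at this point:
[ -2   4  -6 ]
[  0  -3   3 ]
[  0   0   0 ]
Pivot entry (3,3) in the last row is zero and there are no rows below to swap with -> zero pivot in column 3 (A is singular).

first zero-pivot column = 3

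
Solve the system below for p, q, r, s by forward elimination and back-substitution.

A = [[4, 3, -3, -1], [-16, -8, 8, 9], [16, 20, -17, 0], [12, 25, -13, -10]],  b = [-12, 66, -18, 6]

(-4, 4, 2, 2)

Forward elimination on [A|b]:
R2 <- R2 - (-4)*R1:  [  0   4  -4   5  18 ]
R3 <- R3 - (4)*R1:  [  0   8  -5   4  30 ]
R4 <- R4 - (3)*R1:  [  0  16  -4  -7  42 ]
R3 <- R3 - (2)*R2:  [  0   0   3  -6  -6 ]
R4 <- R4 - (4)*R2:  [   0    0   12  -27  -30 ]
R4 <- R4 - (4)*R3:  [  0   0   0  -3  -6 ]
Row echelon form:
[ 4  3  -3  -1  |  -12 ]
[ 0  4  -4   5  |   18 ]
[ 0  0   3  -6  |   -6 ]
[ 0  0   0  -3  |   -6 ]
Back-substitution:
s = (-6) / -3 = 2
r = (-6 - (-6)*(2)) / 3 = 2
q = (18 - (-4)*(2) - (5)*(2)) / 4 = 4
p = (-12 - (3)*(4) - (-3)*(2) - (-1)*(2)) / 4 = -4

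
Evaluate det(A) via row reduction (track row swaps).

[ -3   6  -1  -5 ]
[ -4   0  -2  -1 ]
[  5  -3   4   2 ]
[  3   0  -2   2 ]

det(A) = -63

Forward elimination:
R2 <- R2 - (4/3)*R1:  [    0    -8  -2/3  17/3 ]
R3 <- R3 - (-5/3)*R1:  [     0      7    7/3  -19/3 ]
R4 <- R4 - (-1)*R1:  [  0   6  -3  -3 ]
R3 <- R3 - (-7/8)*R2:  [     0      0    7/4  -11/8 ]
R4 <- R4 - (-3/4)*R2:  [    0     0  -7/2   5/4 ]
R4 <- R4 - (-2)*R3:  [    0     0     0  -3/2 ]
Upper-triangular form:
[ -3   6    -1     -5 ]
[  0  -8  -2/3   17/3 ]
[  0   0   7/4  -11/8 ]
[  0   0     0   -3/2 ]
det(A) = (-1)^0 * (-3) * (-8) * (7/4) * (-3/2) = -63  (0 row swaps -> sign +1)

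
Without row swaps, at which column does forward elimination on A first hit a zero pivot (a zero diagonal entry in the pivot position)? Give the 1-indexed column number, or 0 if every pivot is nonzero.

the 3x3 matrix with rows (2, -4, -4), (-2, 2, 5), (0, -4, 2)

first zero-pivot column = 3

Naive forward elimination:
R2 <- R2 - (-1)*R1:  [  0  -2   1 ]
R3 <- R3 - (2)*R2:  [ 0  0  0 ]
Matrix at this point:
[ 2  -4  -4 ]
[ 0  -2   1 ]
[ 0   0   0 ]
Pivot entry (3,3) in the last row is zero and there are no rows below to swap with -> zero pivot in column 3 (A is singular).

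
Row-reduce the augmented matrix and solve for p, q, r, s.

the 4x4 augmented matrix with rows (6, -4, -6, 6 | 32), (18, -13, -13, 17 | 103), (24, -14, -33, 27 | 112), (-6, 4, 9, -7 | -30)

(4, -5, 0, -2)

Forward elimination on [A|b]:
R2 <- R2 - (3)*R1:  [  0  -1   5  -1   7 ]
R3 <- R3 - (4)*R1:  [   0    2   -9    3  -16 ]
R4 <- R4 - (-1)*R1:  [  0   0   3  -1   2 ]
R3 <- R3 - (-2)*R2:  [  0   0   1   1  -2 ]
R4 <- R4 - (3)*R3:  [  0   0   0  -4   8 ]
Row echelon form:
[ 6  -4  -6   6  |  32 ]
[ 0  -1   5  -1  |   7 ]
[ 0   0   1   1  |  -2 ]
[ 0   0   0  -4  |   8 ]
Back-substitution:
s = (8) / -4 = -2
r = (-2 - (1)*(-2)) / 1 = 0
q = (7 - (5)*(0) - (-1)*(-2)) / -1 = -5
p = (32 - (-4)*(-5) - (-6)*(0) - (6)*(-2)) / 6 = 4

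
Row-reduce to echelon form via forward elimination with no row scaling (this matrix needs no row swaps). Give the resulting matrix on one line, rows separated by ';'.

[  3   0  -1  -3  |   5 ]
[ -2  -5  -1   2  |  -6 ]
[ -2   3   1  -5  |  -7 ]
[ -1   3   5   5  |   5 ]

Forward elimination:
R2 <- R2 - (-2/3)*R1:  [    0    -5  -5/3     0  -8/3 ]
R3 <- R3 - (-2/3)*R1:  [     0      3    1/3     -7  -11/3 ]
R4 <- R4 - (-1/3)*R1:  [    0     3  14/3     4  20/3 ]
R3 <- R3 - (-3/5)*R2:  [      0       0    -2/3      -7  -79/15 ]
R4 <- R4 - (-3/5)*R2:  [     0      0   11/3      4  76/15 ]
R4 <- R4 - (-11/2)*R3:  [       0        0        0    -69/2  -239/10 ]
Row echelon form:
[ 3   0    -1     -3  |        5 ]
[ 0  -5  -5/3      0  |     -8/3 ]
[ 0   0  -2/3     -7  |   -79/15 ]
[ 0   0     0  -69/2  |  -239/10 ]

REF = [3 0 -1 -3 5; 0 -5 -5/3 0 -8/3; 0 0 -2/3 -7 -79/15; 0 0 0 -69/2 -239/10]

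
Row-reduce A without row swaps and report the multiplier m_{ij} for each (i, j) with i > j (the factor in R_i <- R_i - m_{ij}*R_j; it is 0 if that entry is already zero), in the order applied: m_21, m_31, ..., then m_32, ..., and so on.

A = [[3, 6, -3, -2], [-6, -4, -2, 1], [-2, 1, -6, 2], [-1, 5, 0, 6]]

Forward elimination:
R2 <- R2 - (-2)*R1:  [  0   8  -8  -3 ]
R3 <- R3 - (-2/3)*R1:  [   0    5   -8  2/3 ]
R4 <- R4 - (-1/3)*R1:  [    0     7    -1  16/3 ]
R3 <- R3 - (5/8)*R2:  [     0      0     -3  61/24 ]
R4 <- R4 - (7/8)*R2:  [      0       0       6  191/24 ]
R4 <- R4 - (-2)*R3:  [      0       0       0  313/24 ]
Multipliers (in order of application): m_{21} = -2, m_{31} = -2/3, m_{41} = -1/3, m_{32} = 5/8, m_{42} = 7/8, m_{43} = -2

multipliers: -2, -2/3, -1/3, 5/8, 7/8, -2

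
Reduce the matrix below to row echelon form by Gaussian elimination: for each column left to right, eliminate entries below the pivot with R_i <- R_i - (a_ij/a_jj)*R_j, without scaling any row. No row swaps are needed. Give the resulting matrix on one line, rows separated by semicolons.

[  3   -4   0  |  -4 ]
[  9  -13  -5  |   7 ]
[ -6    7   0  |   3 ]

Forward elimination:
R2 <- R2 - (3)*R1:  [  0  -1  -5  19 ]
R3 <- R3 - (-2)*R1:  [  0  -1   0  -5 ]
R3 <- R3 - (1)*R2:  [   0    0    5  -24 ]
Row echelon form:
[ 3  -4   0  |   -4 ]
[ 0  -1  -5  |   19 ]
[ 0   0   5  |  -24 ]

REF = [3 -4 0 -4; 0 -1 -5 19; 0 0 5 -24]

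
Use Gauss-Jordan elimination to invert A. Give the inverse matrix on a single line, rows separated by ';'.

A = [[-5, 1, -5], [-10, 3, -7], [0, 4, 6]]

Gauss-Jordan on [A | I]:
R1 <- (1/-5)*R1:  [    1  -1/5     1  |  -1/5     0     0 ]
R2 <- R2 - (-10)*R1:  [  0   1   3  |  -2   1   0 ]
R1 <- R1 - (-1/5)*R2:  [    1     0   8/5  |  -3/5   1/5     0 ]
R3 <- R3 - (4)*R2:  [  0   0  -6  |   8  -4   1 ]
R3 <- (1/-6)*R3:  [    0     0     1  |  -4/3   2/3  -1/6 ]
R1 <- R1 - (8/5)*R3:  [      1       0       0  |   23/15  -13/15    4/15 ]
R2 <- R2 - (3)*R3:  [   0    1    0  |    2   -1  1/2 ]
Right block of [I | A^{-1}] is the inverse:
[ 23/15  -13/15  4/15 ]
[     2      -1   1/2 ]
[  -4/3     2/3  -1/6 ]

inverse = [23/15 -13/15 4/15; 2 -1 1/2; -4/3 2/3 -1/6]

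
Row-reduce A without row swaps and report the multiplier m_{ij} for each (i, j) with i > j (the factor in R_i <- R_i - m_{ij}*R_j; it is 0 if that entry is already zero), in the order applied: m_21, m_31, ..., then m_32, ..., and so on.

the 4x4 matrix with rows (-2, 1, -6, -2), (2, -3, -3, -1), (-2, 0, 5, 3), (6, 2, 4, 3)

multipliers: -1, 1, -3, 1/2, -5/2, -73/31

Forward elimination:
R2 <- R2 - (-1)*R1:  [  0  -2  -9  -3 ]
R3 <- R3 - (1)*R1:  [  0  -1  11   5 ]
R4 <- R4 - (-3)*R1:  [   0    5  -14   -3 ]
R3 <- R3 - (1/2)*R2:  [    0     0  31/2  13/2 ]
R4 <- R4 - (-5/2)*R2:  [     0      0  -73/2  -21/2 ]
R4 <- R4 - (-73/31)*R3:  [      0       0       0  149/31 ]
Multipliers (in order of application): m_{21} = -1, m_{31} = 1, m_{41} = -3, m_{32} = 1/2, m_{42} = -5/2, m_{43} = -73/31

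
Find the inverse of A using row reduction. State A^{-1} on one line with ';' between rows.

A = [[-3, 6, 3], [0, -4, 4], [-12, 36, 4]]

Gauss-Jordan on [A | I]:
R1 <- (1/-3)*R1:  [    1    -2    -1  |  -1/3     0     0 ]
R3 <- R3 - (-12)*R1:  [  0  12  -8  |  -4   0   1 ]
R2 <- (1/-4)*R2:  [    0     1    -1  |     0  -1/4     0 ]
R1 <- R1 - (-2)*R2:  [    1     0    -3  |  -1/3  -1/2     0 ]
R3 <- R3 - (12)*R2:  [  0   0   4  |  -4   3   1 ]
R3 <- (1/4)*R3:  [   0    0    1  |   -1  3/4  1/4 ]
R1 <- R1 - (-3)*R3:  [     1      0      0  |  -10/3    7/4    3/4 ]
R2 <- R2 - (-1)*R3:  [   0    1    0  |   -1  1/2  1/4 ]
Right block of [I | A^{-1}] is the inverse:
[ -10/3  7/4  3/4 ]
[    -1  1/2  1/4 ]
[    -1  3/4  1/4 ]

inverse = [-10/3 7/4 3/4; -1 1/2 1/4; -1 3/4 1/4]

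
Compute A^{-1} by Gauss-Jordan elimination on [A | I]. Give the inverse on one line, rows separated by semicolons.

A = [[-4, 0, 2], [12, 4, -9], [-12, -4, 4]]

Gauss-Jordan on [A | I]:
R1 <- (1/-4)*R1:  [    1     0  -1/2  |  -1/4     0     0 ]
R2 <- R2 - (12)*R1:  [  0   4  -3  |   3   1   0 ]
R3 <- R3 - (-12)*R1:  [  0  -4  -2  |  -3   0   1 ]
R2 <- (1/4)*R2:  [    0     1  -3/4  |   3/4   1/4     0 ]
R3 <- R3 - (-4)*R2:  [  0   0  -5  |   0   1   1 ]
R3 <- (1/-5)*R3:  [    0     0     1  |     0  -1/5  -1/5 ]
R1 <- R1 - (-1/2)*R3:  [     1      0      0  |   -1/4  -1/10  -1/10 ]
R2 <- R2 - (-3/4)*R3:  [     0      1      0  |    3/4   1/10  -3/20 ]
Right block of [I | A^{-1}] is the inverse:
[ -1/4  -1/10  -1/10 ]
[  3/4   1/10  -3/20 ]
[    0   -1/5   -1/5 ]

inverse = [-1/4 -1/10 -1/10; 3/4 1/10 -3/20; 0 -1/5 -1/5]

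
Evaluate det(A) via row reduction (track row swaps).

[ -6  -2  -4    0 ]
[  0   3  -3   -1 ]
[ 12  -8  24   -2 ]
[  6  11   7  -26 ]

Forward elimination:
R3 <- R3 - (-2)*R1:  [   0  -12   16   -2 ]
R4 <- R4 - (-1)*R1:  [   0    9    3  -26 ]
R3 <- R3 - (-4)*R2:  [  0   0   4  -6 ]
R4 <- R4 - (3)*R2:  [   0    0   12  -23 ]
R4 <- R4 - (3)*R3:  [  0   0   0  -5 ]
Upper-triangular form:
[ -6  -2  -4   0 ]
[  0   3  -3  -1 ]
[  0   0   4  -6 ]
[  0   0   0  -5 ]
det(A) = (-1)^0 * (-6) * (3) * (4) * (-5) = 360  (0 row swaps -> sign +1)

det(A) = 360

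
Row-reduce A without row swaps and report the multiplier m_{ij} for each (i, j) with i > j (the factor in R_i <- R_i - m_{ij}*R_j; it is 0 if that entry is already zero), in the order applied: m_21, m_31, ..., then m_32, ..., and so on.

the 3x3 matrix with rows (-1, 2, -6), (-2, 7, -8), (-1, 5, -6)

multipliers: 2, 1, 1

Forward elimination:
R2 <- R2 - (2)*R1:  [ 0  3  4 ]
R3 <- R3 - (1)*R1:  [ 0  3  0 ]
R3 <- R3 - (1)*R2:  [  0   0  -4 ]
Multipliers (in order of application): m_{21} = 2, m_{31} = 1, m_{32} = 1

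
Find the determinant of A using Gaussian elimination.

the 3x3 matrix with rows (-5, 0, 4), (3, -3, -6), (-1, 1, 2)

det(A) = 0

Forward elimination:
R2 <- R2 - (-3/5)*R1:  [     0     -3  -18/5 ]
R3 <- R3 - (1/5)*R1:  [   0    1  6/5 ]
R3 <- R3 - (-1/3)*R2:  [ 0  0  0 ]
Upper-triangular form:
[ -5   0      4 ]
[  0  -3  -18/5 ]
[  0   0      0 ]
det(A) = (-1)^0 * (-5) * (-3) * (0) = 0  (0 row swaps -> sign +1)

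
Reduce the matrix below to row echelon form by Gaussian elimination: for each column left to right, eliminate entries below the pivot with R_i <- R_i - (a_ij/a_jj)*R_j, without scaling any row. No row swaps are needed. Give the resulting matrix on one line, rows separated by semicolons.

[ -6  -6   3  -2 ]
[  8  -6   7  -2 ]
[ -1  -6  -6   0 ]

Forward elimination:
R2 <- R2 - (-4/3)*R1:  [     0    -14     11  -14/3 ]
R3 <- R3 - (1/6)*R1:  [     0     -5  -13/2    1/3 ]
R3 <- R3 - (5/14)*R2:  [     0      0  -73/7      2 ]
Row echelon form:
[ -6   -6      3     -2 ]
[  0  -14     11  -14/3 ]
[  0    0  -73/7      2 ]

REF = [-6 -6 3 -2; 0 -14 11 -14/3; 0 0 -73/7 2]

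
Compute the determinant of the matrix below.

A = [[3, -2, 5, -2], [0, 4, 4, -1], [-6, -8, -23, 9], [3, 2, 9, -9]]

Forward elimination:
R3 <- R3 - (-2)*R1:  [   0  -12  -13    5 ]
R4 <- R4 - (1)*R1:  [  0   4   4  -7 ]
R3 <- R3 - (-3)*R2:  [  0   0  -1   2 ]
R4 <- R4 - (1)*R2:  [  0   0   0  -6 ]
Upper-triangular form:
[ 3  -2   5  -2 ]
[ 0   4   4  -1 ]
[ 0   0  -1   2 ]
[ 0   0   0  -6 ]
det(A) = (-1)^0 * (3) * (4) * (-1) * (-6) = 72  (0 row swaps -> sign +1)

det(A) = 72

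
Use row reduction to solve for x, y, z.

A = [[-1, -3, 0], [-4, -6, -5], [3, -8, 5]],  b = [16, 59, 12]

Forward elimination on [A|b]:
R2 <- R2 - (4)*R1:  [  0   6  -5  -5 ]
R3 <- R3 - (-3)*R1:  [   0  -17    5   60 ]
R3 <- R3 - (-17/6)*R2:  [     0      0  -55/6  275/6 ]
Row echelon form:
[ -1  -3      0  |     16 ]
[  0   6     -5  |     -5 ]
[  0   0  -55/6  |  275/6 ]
Back-substitution:
z = (275/6) / (-55/6) = -5
y = (-5 - (-5)*(-5)) / 6 = -5
x = (16 - (-3)*(-5)) / -1 = -1

(-1, -5, -5)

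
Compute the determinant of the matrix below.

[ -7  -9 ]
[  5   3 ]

det(A) = 24

Forward elimination:
R2 <- R2 - (-5/7)*R1:  [     0  -24/7 ]
Upper-triangular form:
[ -7     -9 ]
[  0  -24/7 ]
det(A) = (-1)^0 * (-7) * (-24/7) = 24  (0 row swaps -> sign +1)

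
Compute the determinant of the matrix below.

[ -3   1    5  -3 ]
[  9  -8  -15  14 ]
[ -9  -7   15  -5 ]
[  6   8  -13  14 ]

det(A) = -270

Forward elimination:
R2 <- R2 - (-3)*R1:  [  0  -5   0   5 ]
R3 <- R3 - (3)*R1:  [   0  -10    0    4 ]
R4 <- R4 - (-2)*R1:  [  0  10  -3   8 ]
R3 <- R3 - (2)*R2:  [  0   0   0  -6 ]
R4 <- R4 - (-2)*R2:  [  0   0  -3  18 ]
R3 <-> R4   (pivot in column 3 was zero)
[ -3   1   5  -3 ]
[  0  -5   0   5 ]
[  0   0  -3  18 ]
[  0   0   0  -6 ]
Upper-triangular form:
[ -3   1   5  -3 ]
[  0  -5   0   5 ]
[  0   0  -3  18 ]
[  0   0   0  -6 ]
det(A) = (-1)^1 * (-3) * (-5) * (-3) * (-6) = -270  (1 row swap -> sign -1)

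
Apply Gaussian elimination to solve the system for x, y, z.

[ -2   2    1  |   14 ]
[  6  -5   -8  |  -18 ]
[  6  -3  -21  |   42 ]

Forward elimination on [A|b]:
R2 <- R2 - (-3)*R1:  [  0   1  -5  24 ]
R3 <- R3 - (-3)*R1:  [   0    3  -18   84 ]
R3 <- R3 - (3)*R2:  [  0   0  -3  12 ]
Row echelon form:
[ -2  2   1  |  14 ]
[  0  1  -5  |  24 ]
[  0  0  -3  |  12 ]
Back-substitution:
z = (12) / -3 = -4
y = (24 - (-5)*(-4)) / 1 = 4
x = (14 - (2)*(4) - (1)*(-4)) / -2 = -5

(-5, 4, -4)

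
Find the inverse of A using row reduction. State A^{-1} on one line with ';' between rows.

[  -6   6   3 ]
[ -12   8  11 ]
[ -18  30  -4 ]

inverse = [-181/24 19/8 7/8; -41/8 13/8 5/8; -9/2 3/2 1/2]

Gauss-Jordan on [A | I]:
R1 <- (1/-6)*R1:  [    1    -1  -1/2  |  -1/6     0     0 ]
R2 <- R2 - (-12)*R1:  [  0  -4   5  |  -2   1   0 ]
R3 <- R3 - (-18)*R1:  [   0   12  -13  |   -3    0    1 ]
R2 <- (1/-4)*R2:  [    0     1  -5/4  |   1/2  -1/4     0 ]
R1 <- R1 - (-1)*R2:  [    1     0  -7/4  |   1/3  -1/4     0 ]
R3 <- R3 - (12)*R2:  [  0   0   2  |  -9   3   1 ]
R3 <- (1/2)*R3:  [    0     0     1  |  -9/2   3/2   1/2 ]
R1 <- R1 - (-7/4)*R3:  [       1        0        0  |  -181/24     19/8      7/8 ]
R2 <- R2 - (-5/4)*R3:  [     0      1      0  |  -41/8   13/8    5/8 ]
Right block of [I | A^{-1}] is the inverse:
[ -181/24  19/8  7/8 ]
[   -41/8  13/8  5/8 ]
[    -9/2   3/2  1/2 ]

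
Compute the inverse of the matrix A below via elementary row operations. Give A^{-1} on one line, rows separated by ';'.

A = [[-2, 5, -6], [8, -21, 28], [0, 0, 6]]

inverse = [-21/2 -5/2 7/6; -4 -1 2/3; 0 0 1/6]

Gauss-Jordan on [A | I]:
R1 <- (1/-2)*R1:  [    1  -5/2     3  |  -1/2     0     0 ]
R2 <- R2 - (8)*R1:  [  0  -1   4  |   4   1   0 ]
R2 <- (1/-1)*R2:  [  0   1  -4  |  -4  -1   0 ]
R1 <- R1 - (-5/2)*R2:  [     1      0     -7  |  -21/2   -5/2      0 ]
R3 <- (1/6)*R3:  [   0    0    1  |    0    0  1/6 ]
R1 <- R1 - (-7)*R3:  [     1      0      0  |  -21/2   -5/2    7/6 ]
R2 <- R2 - (-4)*R3:  [   0    1    0  |   -4   -1  2/3 ]
Right block of [I | A^{-1}] is the inverse:
[ -21/2  -5/2  7/6 ]
[    -4    -1  2/3 ]
[     0     0  1/6 ]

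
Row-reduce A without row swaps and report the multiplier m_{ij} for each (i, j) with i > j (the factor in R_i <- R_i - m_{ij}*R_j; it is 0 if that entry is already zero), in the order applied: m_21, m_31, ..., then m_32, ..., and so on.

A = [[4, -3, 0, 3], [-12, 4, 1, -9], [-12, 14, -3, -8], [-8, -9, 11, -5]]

Forward elimination:
R2 <- R2 - (-3)*R1:  [  0  -5   1   0 ]
R3 <- R3 - (-3)*R1:  [  0   5  -3   1 ]
R4 <- R4 - (-2)*R1:  [   0  -15   11    1 ]
R3 <- R3 - (-1)*R2:  [  0   0  -2   1 ]
R4 <- R4 - (3)*R2:  [ 0  0  8  1 ]
R4 <- R4 - (-4)*R3:  [ 0  0  0  5 ]
Multipliers (in order of application): m_{21} = -3, m_{31} = -3, m_{41} = -2, m_{32} = -1, m_{42} = 3, m_{43} = -4

multipliers: -3, -3, -2, -1, 3, -4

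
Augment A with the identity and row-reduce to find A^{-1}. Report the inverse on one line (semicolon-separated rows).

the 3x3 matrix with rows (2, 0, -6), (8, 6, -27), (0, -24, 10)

Gauss-Jordan on [A | I]:
R1 <- (1/2)*R1:  [   1    0   -3  |  1/2    0    0 ]
R2 <- R2 - (8)*R1:  [  0   6  -3  |  -4   1   0 ]
R2 <- (1/6)*R2:  [    0     1  -1/2  |  -2/3   1/6     0 ]
R3 <- R3 - (-24)*R2:  [   0    0   -2  |  -16    4    1 ]
R3 <- (1/-2)*R3:  [    0     0     1  |     8    -2  -1/2 ]
R1 <- R1 - (-3)*R3:  [    1     0     0  |  49/2    -6  -3/2 ]
R2 <- R2 - (-1/2)*R3:  [    0     1     0  |  10/3  -5/6  -1/4 ]
Right block of [I | A^{-1}] is the inverse:
[ 49/2    -6  -3/2 ]
[ 10/3  -5/6  -1/4 ]
[    8    -2  -1/2 ]

inverse = [49/2 -6 -3/2; 10/3 -5/6 -1/4; 8 -2 -1/2]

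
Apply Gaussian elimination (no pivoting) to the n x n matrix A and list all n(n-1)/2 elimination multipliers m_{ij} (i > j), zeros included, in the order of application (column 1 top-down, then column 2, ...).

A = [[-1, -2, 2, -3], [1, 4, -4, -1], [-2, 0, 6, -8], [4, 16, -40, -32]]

Forward elimination:
R2 <- R2 - (-1)*R1:  [  0   2  -2  -4 ]
R3 <- R3 - (2)*R1:  [  0   4   2  -2 ]
R4 <- R4 - (-4)*R1:  [   0    8  -32  -44 ]
R3 <- R3 - (2)*R2:  [ 0  0  6  6 ]
R4 <- R4 - (4)*R2:  [   0    0  -24  -28 ]
R4 <- R4 - (-4)*R3:  [  0   0   0  -4 ]
Multipliers (in order of application): m_{21} = -1, m_{31} = 2, m_{41} = -4, m_{32} = 2, m_{42} = 4, m_{43} = -4

multipliers: -1, 2, -4, 2, 4, -4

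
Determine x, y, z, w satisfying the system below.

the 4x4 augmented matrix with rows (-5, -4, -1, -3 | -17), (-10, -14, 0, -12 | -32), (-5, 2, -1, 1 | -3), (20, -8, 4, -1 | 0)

(1, 5, 4, -4)

Forward elimination on [A|b]:
R2 <- R2 - (2)*R1:  [  0  -6   2  -6   2 ]
R3 <- R3 - (1)*R1:  [  0   6   0   4  14 ]
R4 <- R4 - (-4)*R1:  [   0  -24    0  -13  -68 ]
R3 <- R3 - (-1)*R2:  [  0   0   2  -2  16 ]
R4 <- R4 - (4)*R2:  [   0    0   -8   11  -76 ]
R4 <- R4 - (-4)*R3:  [   0    0    0    3  -12 ]
Row echelon form:
[ -5  -4  -1  -3  |  -17 ]
[  0  -6   2  -6  |    2 ]
[  0   0   2  -2  |   16 ]
[  0   0   0   3  |  -12 ]
Back-substitution:
w = (-12) / 3 = -4
z = (16 - (-2)*(-4)) / 2 = 4
y = (2 - (2)*(4) - (-6)*(-4)) / -6 = 5
x = (-17 - (-4)*(5) - (-1)*(4) - (-3)*(-4)) / -5 = 1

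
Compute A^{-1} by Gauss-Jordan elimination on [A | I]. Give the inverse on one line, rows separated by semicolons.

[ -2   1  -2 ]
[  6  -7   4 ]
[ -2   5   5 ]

inverse = [-11/8 -3/8 -1/4; -19/20 -7/20 -1/10; 2/5 1/5 1/5]

Gauss-Jordan on [A | I]:
R1 <- (1/-2)*R1:  [    1  -1/2     1  |  -1/2     0     0 ]
R2 <- R2 - (6)*R1:  [  0  -4  -2  |   3   1   0 ]
R3 <- R3 - (-2)*R1:  [  0   4   7  |  -1   0   1 ]
R2 <- (1/-4)*R2:  [    0     1   1/2  |  -3/4  -1/4     0 ]
R1 <- R1 - (-1/2)*R2:  [    1     0   5/4  |  -7/8  -1/8     0 ]
R3 <- R3 - (4)*R2:  [ 0  0  5  |  2  1  1 ]
R3 <- (1/5)*R3:  [   0    0    1  |  2/5  1/5  1/5 ]
R1 <- R1 - (5/4)*R3:  [     1      0      0  |  -11/8   -3/8   -1/4 ]
R2 <- R2 - (1/2)*R3:  [      0       1       0  |  -19/20   -7/20   -1/10 ]
Right block of [I | A^{-1}] is the inverse:
[  -11/8   -3/8   -1/4 ]
[ -19/20  -7/20  -1/10 ]
[    2/5    1/5    1/5 ]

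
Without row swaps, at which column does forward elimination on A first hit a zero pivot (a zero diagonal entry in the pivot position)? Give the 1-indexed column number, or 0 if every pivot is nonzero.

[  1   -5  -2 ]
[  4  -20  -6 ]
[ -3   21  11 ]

first zero-pivot column = 2

Naive forward elimination:
R2 <- R2 - (4)*R1:  [ 0  0  2 ]
R3 <- R3 - (-3)*R1:  [ 0  6  5 ]
Matrix at this point:
[ 1  -5  -2 ]
[ 0   0   2 ]
[ 0   6   5 ]
Pivot entry (2,2) is zero but row 3 has 6 in column 2 -> naive elimination stops; a row interchange (e.g. R2 <-> R3) would be required here.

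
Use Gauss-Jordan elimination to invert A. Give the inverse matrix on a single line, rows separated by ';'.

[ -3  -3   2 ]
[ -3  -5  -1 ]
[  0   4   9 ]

inverse = [-41/18 35/18 13/18; 3/2 -3/2 -1/2; -2/3 2/3 1/3]

Gauss-Jordan on [A | I]:
R1 <- (1/-3)*R1:  [    1     1  -2/3  |  -1/3     0     0 ]
R2 <- R2 - (-3)*R1:  [  0  -2  -3  |  -1   1   0 ]
R2 <- (1/-2)*R2:  [    0     1   3/2  |   1/2  -1/2     0 ]
R1 <- R1 - (1)*R2:  [     1      0  -13/6  |   -5/6    1/2      0 ]
R3 <- R3 - (4)*R2:  [  0   0   3  |  -2   2   1 ]
R3 <- (1/3)*R3:  [    0     0     1  |  -2/3   2/3   1/3 ]
R1 <- R1 - (-13/6)*R3:  [      1       0       0  |  -41/18   35/18   13/18 ]
R2 <- R2 - (3/2)*R3:  [    0     1     0  |   3/2  -3/2  -1/2 ]
Right block of [I | A^{-1}] is the inverse:
[ -41/18  35/18  13/18 ]
[    3/2   -3/2   -1/2 ]
[   -2/3    2/3    1/3 ]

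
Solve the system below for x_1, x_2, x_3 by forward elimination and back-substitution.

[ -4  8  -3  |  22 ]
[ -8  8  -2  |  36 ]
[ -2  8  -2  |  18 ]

Forward elimination on [A|b]:
R2 <- R2 - (2)*R1:  [  0  -8   4  -8 ]
R3 <- R3 - (1/2)*R1:  [    0     4  -1/2     7 ]
R3 <- R3 - (-1/2)*R2:  [   0    0  3/2    3 ]
Row echelon form:
[ -4   8   -3  |  22 ]
[  0  -8    4  |  -8 ]
[  0   0  3/2  |   3 ]
Back-substitution:
x_3 = (3) / (3/2) = 2
x_2 = (-8 - (4)*(2)) / -8 = 2
x_1 = (22 - (8)*(2) - (-3)*(2)) / -4 = -3

(-3, 2, 2)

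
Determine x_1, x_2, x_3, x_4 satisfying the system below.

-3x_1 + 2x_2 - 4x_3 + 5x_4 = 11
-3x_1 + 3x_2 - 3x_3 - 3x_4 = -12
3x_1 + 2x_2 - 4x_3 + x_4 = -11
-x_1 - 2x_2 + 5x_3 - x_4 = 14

Forward elimination on [A|b]:
R2 <- R2 - (1)*R1:  [   0    1    1   -8  -23 ]
R3 <- R3 - (-1)*R1:  [  0   4  -8   6   0 ]
R4 <- R4 - (1/3)*R1:  [    0  -8/3  19/3  -8/3  31/3 ]
R3 <- R3 - (4)*R2:  [   0    0  -12   38   92 ]
R4 <- R4 - (-8/3)*R2:  [   0    0    9  -24  -51 ]
R4 <- R4 - (-3/4)*R3:  [   0    0    0  9/2   18 ]
Row echelon form:
[ -3  2   -4    5  |   11 ]
[  0  1    1   -8  |  -23 ]
[  0  0  -12   38  |   92 ]
[  0  0    0  9/2  |   18 ]
Back-substitution:
x_4 = (18) / (9/2) = 4
x_3 = (92 - (38)*(4)) / -12 = 5
x_2 = (-23 - (1)*(5) - (-8)*(4)) / 1 = 4
x_1 = (11 - (2)*(4) - (-4)*(5) - (5)*(4)) / -3 = -1

(-1, 4, 5, 4)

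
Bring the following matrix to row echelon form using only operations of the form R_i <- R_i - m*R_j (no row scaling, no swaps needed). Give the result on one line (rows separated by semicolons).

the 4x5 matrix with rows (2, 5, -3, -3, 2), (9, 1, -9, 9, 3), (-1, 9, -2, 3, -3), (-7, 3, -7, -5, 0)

REF = [2 5 -3 -3 2; 0 -43/2 9/2 45/2 -6; 0 0 -47/43 582/43 -224/43; 0 0 0 -7408/47 3019/47]

Forward elimination:
R2 <- R2 - (9/2)*R1:  [     0  -43/2    9/2   45/2     -6 ]
R3 <- R3 - (-1/2)*R1:  [    0  23/2  -7/2   3/2    -2 ]
R4 <- R4 - (-7/2)*R1:  [     0   41/2  -35/2  -31/2      7 ]
R3 <- R3 - (-23/43)*R2:  [       0        0   -47/43   582/43  -224/43 ]
R4 <- R4 - (-41/43)*R2:  [       0        0  -568/43   256/43    55/43 ]
R4 <- R4 - (568/47)*R3:  [        0         0         0  -7408/47   3019/47 ]
Row echelon form:
[ 2      5      -3        -3        2 ]
[ 0  -43/2     9/2      45/2       -6 ]
[ 0      0  -47/43    582/43  -224/43 ]
[ 0      0       0  -7408/47  3019/47 ]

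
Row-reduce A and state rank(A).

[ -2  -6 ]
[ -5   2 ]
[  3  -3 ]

Row reduction:
R2 <- R2 - (5/2)*R1:  [  0  17 ]
R3 <- R3 - (-3/2)*R1:  [   0  -12 ]
R3 <- R3 - (-12/17)*R2:  [ 0  0 ]
Row echelon form:
[ -2  -6 ]
[  0  17 ]
[  0   0 ]
Nonzero rows / pivot columns: 2

rank(A) = 2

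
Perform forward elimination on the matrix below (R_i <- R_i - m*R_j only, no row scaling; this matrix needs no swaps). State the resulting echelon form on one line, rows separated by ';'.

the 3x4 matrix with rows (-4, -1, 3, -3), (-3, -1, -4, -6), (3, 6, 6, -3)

Forward elimination:
R2 <- R2 - (3/4)*R1:  [     0   -1/4  -25/4  -15/4 ]
R3 <- R3 - (-3/4)*R1:  [     0   21/4   33/4  -21/4 ]
R3 <- R3 - (-21)*R2:  [    0     0  -123   -84 ]
Row echelon form:
[ -4    -1      3     -3 ]
[  0  -1/4  -25/4  -15/4 ]
[  0     0   -123    -84 ]

REF = [-4 -1 3 -3; 0 -1/4 -25/4 -15/4; 0 0 -123 -84]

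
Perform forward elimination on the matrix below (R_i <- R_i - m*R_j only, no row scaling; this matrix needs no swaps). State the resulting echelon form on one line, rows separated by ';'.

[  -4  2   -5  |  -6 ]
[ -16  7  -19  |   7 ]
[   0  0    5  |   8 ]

REF = [-4 2 -5 -6; 0 -1 1 31; 0 0 5 8]

Forward elimination:
R2 <- R2 - (4)*R1:  [  0  -1   1  31 ]
Row echelon form:
[ -4   2  -5  |  -6 ]
[  0  -1   1  |  31 ]
[  0   0   5  |   8 ]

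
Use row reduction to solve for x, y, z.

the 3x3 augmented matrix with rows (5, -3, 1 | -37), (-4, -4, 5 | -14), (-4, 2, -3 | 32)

(-4, 5, -2)

Forward elimination on [A|b]:
R2 <- R2 - (-4/5)*R1:  [      0   -32/5    29/5  -218/5 ]
R3 <- R3 - (-4/5)*R1:  [     0   -2/5  -11/5   12/5 ]
R3 <- R3 - (1/16)*R2:  [      0       0  -41/16    41/8 ]
Row echelon form:
[ 5     -3       1  |     -37 ]
[ 0  -32/5    29/5  |  -218/5 ]
[ 0      0  -41/16  |    41/8 ]
Back-substitution:
z = (41/8) / (-41/16) = -2
y = (-218/5 - (29/5)*(-2)) / (-32/5) = 5
x = (-37 - (-3)*(5) - (1)*(-2)) / 5 = -4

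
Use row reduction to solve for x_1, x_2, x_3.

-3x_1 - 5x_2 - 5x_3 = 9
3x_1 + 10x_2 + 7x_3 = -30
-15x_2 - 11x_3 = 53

(2, -5, 2)

Forward elimination on [A|b]:
R2 <- R2 - (-1)*R1:  [   0    5    2  -21 ]
R3 <- R3 - (-3)*R2:  [   0    0   -5  -10 ]
Row echelon form:
[ -3  -5  -5  |    9 ]
[  0   5   2  |  -21 ]
[  0   0  -5  |  -10 ]
Back-substitution:
x_3 = (-10) / -5 = 2
x_2 = (-21 - (2)*(2)) / 5 = -5
x_1 = (9 - (-5)*(-5) - (-5)*(2)) / -3 = 2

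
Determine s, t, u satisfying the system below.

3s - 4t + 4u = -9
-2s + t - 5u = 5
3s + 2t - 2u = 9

Forward elimination on [A|b]:
R2 <- R2 - (-2/3)*R1:  [    0  -5/3  -7/3    -1 ]
R3 <- R3 - (1)*R1:  [  0   6  -6  18 ]
R3 <- R3 - (-18/5)*R2:  [     0      0  -72/5   72/5 ]
Row echelon form:
[ 3    -4      4  |    -9 ]
[ 0  -5/3   -7/3  |    -1 ]
[ 0     0  -72/5  |  72/5 ]
Back-substitution:
u = (72/5) / (-72/5) = -1
t = (-1 - (-7/3)*(-1)) / (-5/3) = 2
s = (-9 - (-4)*(2) - (4)*(-1)) / 3 = 1

(1, 2, -1)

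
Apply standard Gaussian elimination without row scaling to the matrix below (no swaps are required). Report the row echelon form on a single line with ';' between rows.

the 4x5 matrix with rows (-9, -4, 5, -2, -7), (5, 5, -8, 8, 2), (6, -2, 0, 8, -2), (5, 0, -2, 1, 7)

Forward elimination:
R2 <- R2 - (-5/9)*R1:  [     0   25/9  -47/9   62/9  -17/9 ]
R3 <- R3 - (-2/3)*R1:  [     0  -14/3   10/3   20/3  -20/3 ]
R4 <- R4 - (-5/9)*R1:  [     0  -20/9    7/9   -1/9   28/9 ]
R3 <- R3 - (-42/25)*R2:  [       0        0  -136/25   456/25  -246/25 ]
R4 <- R4 - (-4/5)*R2:  [     0      0  -17/5   27/5    8/5 ]
R4 <- R4 - (5/8)*R3:  [    0     0     0    -6  31/4 ]
Row echelon form:
[ -9    -4        5      -2       -7 ]
[  0  25/9    -47/9    62/9    -17/9 ]
[  0     0  -136/25  456/25  -246/25 ]
[  0     0        0      -6     31/4 ]

REF = [-9 -4 5 -2 -7; 0 25/9 -47/9 62/9 -17/9; 0 0 -136/25 456/25 -246/25; 0 0 0 -6 31/4]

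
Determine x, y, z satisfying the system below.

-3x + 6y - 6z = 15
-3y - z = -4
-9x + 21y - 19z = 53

Forward elimination on [A|b]:
R3 <- R3 - (3)*R1:  [  0   3  -1   8 ]
R3 <- R3 - (-1)*R2:  [  0   0  -2   4 ]
Row echelon form:
[ -3   6  -6  |  15 ]
[  0  -3  -1  |  -4 ]
[  0   0  -2  |   4 ]
Back-substitution:
z = (4) / -2 = -2
y = (-4 - (-1)*(-2)) / -3 = 2
x = (15 - (6)*(2) - (-6)*(-2)) / -3 = 3

(3, 2, -2)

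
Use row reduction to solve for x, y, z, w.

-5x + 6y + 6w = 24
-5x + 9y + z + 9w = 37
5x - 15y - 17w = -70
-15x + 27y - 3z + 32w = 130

Forward elimination on [A|b]:
R2 <- R2 - (1)*R1:  [  0   3   1   3  13 ]
R3 <- R3 - (-1)*R1:  [   0   -9    0  -11  -46 ]
R4 <- R4 - (3)*R1:  [  0   9  -3  14  58 ]
R3 <- R3 - (-3)*R2:  [  0   0   3  -2  -7 ]
R4 <- R4 - (3)*R2:  [  0   0  -6   5  19 ]
R4 <- R4 - (-2)*R3:  [ 0  0  0  1  5 ]
Row echelon form:
[ -5  6  0   6  |  24 ]
[  0  3  1   3  |  13 ]
[  0  0  3  -2  |  -7 ]
[  0  0  0   1  |   5 ]
Back-substitution:
w = (5) / 1 = 5
z = (-7 - (-2)*(5)) / 3 = 1
y = (13 - (1)*(1) - (3)*(5)) / 3 = -1
x = (24 - (6)*(-1) - (6)*(5)) / -5 = 0

(0, -1, 1, 5)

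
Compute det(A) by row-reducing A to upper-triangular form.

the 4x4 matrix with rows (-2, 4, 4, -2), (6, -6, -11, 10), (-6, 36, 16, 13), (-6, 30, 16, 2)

det(A) = 36

Forward elimination:
R2 <- R2 - (-3)*R1:  [ 0  6  1  4 ]
R3 <- R3 - (3)*R1:  [  0  24   4  19 ]
R4 <- R4 - (3)*R1:  [  0  18   4   8 ]
R3 <- R3 - (4)*R2:  [ 0  0  0  3 ]
R4 <- R4 - (3)*R2:  [  0   0   1  -4 ]
R3 <-> R4   (pivot in column 3 was zero)
[ -2  4  4  -2 ]
[  0  6  1   4 ]
[  0  0  1  -4 ]
[  0  0  0   3 ]
Upper-triangular form:
[ -2  4  4  -2 ]
[  0  6  1   4 ]
[  0  0  1  -4 ]
[  0  0  0   3 ]
det(A) = (-1)^1 * (-2) * (6) * (1) * (3) = 36  (1 row swap -> sign -1)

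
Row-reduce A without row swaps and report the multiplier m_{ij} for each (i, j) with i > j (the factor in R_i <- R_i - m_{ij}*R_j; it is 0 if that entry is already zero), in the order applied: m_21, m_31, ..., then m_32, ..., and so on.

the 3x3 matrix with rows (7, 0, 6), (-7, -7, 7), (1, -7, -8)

multipliers: -1, 1/7, 1

Forward elimination:
R2 <- R2 - (-1)*R1:  [  0  -7  13 ]
R3 <- R3 - (1/7)*R1:  [     0     -7  -62/7 ]
R3 <- R3 - (1)*R2:  [      0       0  -153/7 ]
Multipliers (in order of application): m_{21} = -1, m_{31} = 1/7, m_{32} = 1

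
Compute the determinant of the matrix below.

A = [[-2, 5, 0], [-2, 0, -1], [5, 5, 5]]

Forward elimination:
R2 <- R2 - (1)*R1:  [  0  -5  -1 ]
R3 <- R3 - (-5/2)*R1:  [    0  35/2     5 ]
R3 <- R3 - (-7/2)*R2:  [   0    0  3/2 ]
Upper-triangular form:
[ -2   5    0 ]
[  0  -5   -1 ]
[  0   0  3/2 ]
det(A) = (-1)^0 * (-2) * (-5) * (3/2) = 15  (0 row swaps -> sign +1)

det(A) = 15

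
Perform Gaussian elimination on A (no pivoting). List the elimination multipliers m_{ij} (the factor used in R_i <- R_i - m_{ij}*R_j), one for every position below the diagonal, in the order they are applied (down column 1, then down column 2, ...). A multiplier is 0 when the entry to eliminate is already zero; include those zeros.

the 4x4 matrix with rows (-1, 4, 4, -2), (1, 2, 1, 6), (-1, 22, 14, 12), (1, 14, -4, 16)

Forward elimination:
R2 <- R2 - (-1)*R1:  [ 0  6  5  4 ]
R3 <- R3 - (1)*R1:  [  0  18  10  14 ]
R4 <- R4 - (-1)*R1:  [  0  18   0  14 ]
R3 <- R3 - (3)*R2:  [  0   0  -5   2 ]
R4 <- R4 - (3)*R2:  [   0    0  -15    2 ]
R4 <- R4 - (3)*R3:  [  0   0   0  -4 ]
Multipliers (in order of application): m_{21} = -1, m_{31} = 1, m_{41} = -1, m_{32} = 3, m_{42} = 3, m_{43} = 3

multipliers: -1, 1, -1, 3, 3, 3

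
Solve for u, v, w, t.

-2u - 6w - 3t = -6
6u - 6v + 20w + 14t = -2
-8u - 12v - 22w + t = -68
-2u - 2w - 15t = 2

Forward elimination on [A|b]:
R2 <- R2 - (-3)*R1:  [   0   -6    2    5  -20 ]
R3 <- R3 - (4)*R1:  [   0  -12    2   13  -44 ]
R4 <- R4 - (1)*R1:  [   0    0    4  -12    8 ]
R3 <- R3 - (2)*R2:  [  0   0  -2   3  -4 ]
R4 <- R4 - (-2)*R3:  [  0   0   0  -6   0 ]
Row echelon form:
[ -2   0  -6  -3  |   -6 ]
[  0  -6   2   5  |  -20 ]
[  0   0  -2   3  |   -4 ]
[  0   0   0  -6  |    0 ]
Back-substitution:
t = (0) / -6 = 0
w = (-4 - (3)*(0)) / -2 = 2
v = (-20 - (2)*(2) - (5)*(0)) / -6 = 4
u = (-6 - (-6)*(2) - (-3)*(0)) / -2 = -3

(-3, 4, 2, 0)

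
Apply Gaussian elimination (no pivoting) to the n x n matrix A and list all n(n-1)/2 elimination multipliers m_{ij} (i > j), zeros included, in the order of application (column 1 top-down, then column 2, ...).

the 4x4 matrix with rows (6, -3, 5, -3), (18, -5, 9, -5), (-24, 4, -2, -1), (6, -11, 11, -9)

multipliers: 3, -4, 1, -2, -2, -1

Forward elimination:
R2 <- R2 - (3)*R1:  [  0   4  -6   4 ]
R3 <- R3 - (-4)*R1:  [   0   -8   18  -13 ]
R4 <- R4 - (1)*R1:  [  0  -8   6  -6 ]
R3 <- R3 - (-2)*R2:  [  0   0   6  -5 ]
R4 <- R4 - (-2)*R2:  [  0   0  -6   2 ]
R4 <- R4 - (-1)*R3:  [  0   0   0  -3 ]
Multipliers (in order of application): m_{21} = 3, m_{31} = -4, m_{41} = 1, m_{32} = -2, m_{42} = -2, m_{43} = -1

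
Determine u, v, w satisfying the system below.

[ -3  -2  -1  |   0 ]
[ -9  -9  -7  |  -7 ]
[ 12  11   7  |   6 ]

Forward elimination on [A|b]:
R2 <- R2 - (3)*R1:  [  0  -3  -4  -7 ]
R3 <- R3 - (-4)*R1:  [ 0  3  3  6 ]
R3 <- R3 - (-1)*R2:  [  0   0  -1  -1 ]
Row echelon form:
[ -3  -2  -1  |   0 ]
[  0  -3  -4  |  -7 ]
[  0   0  -1  |  -1 ]
Back-substitution:
w = (-1) / -1 = 1
v = (-7 - (-4)*(1)) / -3 = 1
u = (0 - (-2)*(1) - (-1)*(1)) / -3 = -1

(-1, 1, 1)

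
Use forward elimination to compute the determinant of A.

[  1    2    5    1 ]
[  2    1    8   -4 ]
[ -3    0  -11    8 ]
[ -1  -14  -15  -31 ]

det(A) = 6

Forward elimination:
R2 <- R2 - (2)*R1:  [  0  -3  -2  -6 ]
R3 <- R3 - (-3)*R1:  [  0   6   4  11 ]
R4 <- R4 - (-1)*R1:  [   0  -12  -10  -30 ]
R3 <- R3 - (-2)*R2:  [  0   0   0  -1 ]
R4 <- R4 - (4)*R2:  [  0   0  -2  -6 ]
R3 <-> R4   (pivot in column 3 was zero)
[ 1   2   5   1 ]
[ 0  -3  -2  -6 ]
[ 0   0  -2  -6 ]
[ 0   0   0  -1 ]
Upper-triangular form:
[ 1   2   5   1 ]
[ 0  -3  -2  -6 ]
[ 0   0  -2  -6 ]
[ 0   0   0  -1 ]
det(A) = (-1)^1 * (1) * (-3) * (-2) * (-1) = 6  (1 row swap -> sign -1)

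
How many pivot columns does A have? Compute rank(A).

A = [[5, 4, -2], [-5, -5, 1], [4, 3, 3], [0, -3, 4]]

Row reduction:
R2 <- R2 - (-1)*R1:  [  0  -1  -1 ]
R3 <- R3 - (4/5)*R1:  [    0  -1/5  23/5 ]
R3 <- R3 - (1/5)*R2:  [    0     0  24/5 ]
R4 <- R4 - (3)*R2:  [ 0  0  7 ]
R4 <- R4 - (35/24)*R3:  [ 0  0  0 ]
Row echelon form:
[ 5   4    -2 ]
[ 0  -1    -1 ]
[ 0   0  24/5 ]
[ 0   0     0 ]
Nonzero rows / pivot columns: 3

rank(A) = 3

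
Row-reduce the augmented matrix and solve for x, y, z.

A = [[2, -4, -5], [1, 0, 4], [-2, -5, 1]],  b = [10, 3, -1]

(3, -1, 0)

Forward elimination on [A|b]:
R2 <- R2 - (1/2)*R1:  [    0     2  13/2    -2 ]
R3 <- R3 - (-1)*R1:  [  0  -9  -4   9 ]
R3 <- R3 - (-9/2)*R2:  [     0      0  101/4      0 ]
Row echelon form:
[ 2  -4     -5  |  10 ]
[ 0   2   13/2  |  -2 ]
[ 0   0  101/4  |   0 ]
Back-substitution:
z = (0) / (101/4) = 0
y = (-2 - (13/2)*(0)) / 2 = -1
x = (10 - (-4)*(-1) - (-5)*(0)) / 2 = 3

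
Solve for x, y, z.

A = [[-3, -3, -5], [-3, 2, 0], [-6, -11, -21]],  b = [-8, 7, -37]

Forward elimination on [A|b]:
R2 <- R2 - (1)*R1:  [  0   5   5  15 ]
R3 <- R3 - (2)*R1:  [   0   -5  -11  -21 ]
R3 <- R3 - (-1)*R2:  [  0   0  -6  -6 ]
Row echelon form:
[ -3  -3  -5  |  -8 ]
[  0   5   5  |  15 ]
[  0   0  -6  |  -6 ]
Back-substitution:
z = (-6) / -6 = 1
y = (15 - (5)*(1)) / 5 = 2
x = (-8 - (-3)*(2) - (-5)*(1)) / -3 = -1

(-1, 2, 1)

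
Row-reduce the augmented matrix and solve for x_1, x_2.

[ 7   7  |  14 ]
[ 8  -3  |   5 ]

(1, 1)

Forward elimination on [A|b]:
R2 <- R2 - (8/7)*R1:  [   0  -11  -11 ]
Row echelon form:
[ 7    7  |   14 ]
[ 0  -11  |  -11 ]
Back-substitution:
x_2 = (-11) / -11 = 1
x_1 = (14 - (7)*(1)) / 7 = 1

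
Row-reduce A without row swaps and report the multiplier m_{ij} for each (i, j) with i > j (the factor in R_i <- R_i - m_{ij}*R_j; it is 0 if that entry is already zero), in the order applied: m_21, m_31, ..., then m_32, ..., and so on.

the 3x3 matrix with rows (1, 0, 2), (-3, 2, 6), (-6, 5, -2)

Forward elimination:
R2 <- R2 - (-3)*R1:  [  0   2  12 ]
R3 <- R3 - (-6)*R1:  [  0   5  10 ]
R3 <- R3 - (5/2)*R2:  [   0    0  -20 ]
Multipliers (in order of application): m_{21} = -3, m_{31} = -6, m_{32} = 5/2

multipliers: -3, -6, 5/2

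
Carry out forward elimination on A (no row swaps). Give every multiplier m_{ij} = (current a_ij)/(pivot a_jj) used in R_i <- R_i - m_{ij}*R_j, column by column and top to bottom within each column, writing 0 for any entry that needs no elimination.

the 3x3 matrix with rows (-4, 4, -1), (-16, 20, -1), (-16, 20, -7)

multipliers: 4, 4, 1

Forward elimination:
R2 <- R2 - (4)*R1:  [ 0  4  3 ]
R3 <- R3 - (4)*R1:  [  0   4  -3 ]
R3 <- R3 - (1)*R2:  [  0   0  -6 ]
Multipliers (in order of application): m_{21} = 4, m_{31} = 4, m_{32} = 1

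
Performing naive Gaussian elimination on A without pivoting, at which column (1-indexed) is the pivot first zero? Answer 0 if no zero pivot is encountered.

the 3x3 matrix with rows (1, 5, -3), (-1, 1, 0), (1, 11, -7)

first zero-pivot column = 0

Naive forward elimination:
R2 <- R2 - (-1)*R1:  [  0   6  -3 ]
R3 <- R3 - (1)*R1:  [  0   6  -4 ]
R3 <- R3 - (1)*R2:  [  0   0  -1 ]
All pivots nonzero; naive elimination completes without hitting a zero pivot.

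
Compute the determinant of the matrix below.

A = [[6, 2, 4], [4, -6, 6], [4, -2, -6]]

Forward elimination:
R2 <- R2 - (2/3)*R1:  [     0  -22/3   10/3 ]
R3 <- R3 - (2/3)*R1:  [     0  -10/3  -26/3 ]
R3 <- R3 - (5/11)*R2:  [       0        0  -112/11 ]
Upper-triangular form:
[ 6      2        4 ]
[ 0  -22/3     10/3 ]
[ 0      0  -112/11 ]
det(A) = (-1)^0 * (6) * (-22/3) * (-112/11) = 448  (0 row swaps -> sign +1)

det(A) = 448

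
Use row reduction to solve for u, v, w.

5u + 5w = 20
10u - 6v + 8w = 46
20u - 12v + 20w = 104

Forward elimination on [A|b]:
R2 <- R2 - (2)*R1:  [  0  -6  -2   6 ]
R3 <- R3 - (4)*R1:  [   0  -12    0   24 ]
R3 <- R3 - (2)*R2:  [  0   0   4  12 ]
Row echelon form:
[ 5   0   5  |  20 ]
[ 0  -6  -2  |   6 ]
[ 0   0   4  |  12 ]
Back-substitution:
w = (12) / 4 = 3
v = (6 - (-2)*(3)) / -6 = -2
u = (20 - (5)*(3)) / 5 = 1

(1, -2, 3)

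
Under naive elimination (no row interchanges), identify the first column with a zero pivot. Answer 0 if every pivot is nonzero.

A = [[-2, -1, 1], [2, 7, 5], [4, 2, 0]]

first zero-pivot column = 0

Naive forward elimination:
R2 <- R2 - (-1)*R1:  [ 0  6  6 ]
R3 <- R3 - (-2)*R1:  [ 0  0  2 ]
All pivots nonzero; naive elimination completes without hitting a zero pivot.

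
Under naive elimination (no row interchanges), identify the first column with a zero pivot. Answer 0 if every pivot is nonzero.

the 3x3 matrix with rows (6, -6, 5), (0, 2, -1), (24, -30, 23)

Naive forward elimination:
R3 <- R3 - (4)*R1:  [  0  -6   3 ]
R3 <- R3 - (-3)*R2:  [ 0  0  0 ]
Matrix at this point:
[ 6  -6   5 ]
[ 0   2  -1 ]
[ 0   0   0 ]
Pivot entry (3,3) in the last row is zero and there are no rows below to swap with -> zero pivot in column 3 (A is singular).

first zero-pivot column = 3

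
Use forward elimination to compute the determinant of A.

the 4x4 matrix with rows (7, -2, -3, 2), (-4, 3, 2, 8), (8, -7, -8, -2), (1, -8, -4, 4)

det(A) = -1498

Forward elimination:
R2 <- R2 - (-4/7)*R1:  [    0  13/7   2/7  64/7 ]
R3 <- R3 - (8/7)*R1:  [     0  -33/7  -32/7  -30/7 ]
R4 <- R4 - (1/7)*R1:  [     0  -54/7  -25/7   26/7 ]
R3 <- R3 - (-33/13)*R2:  [      0       0  -50/13  246/13 ]
R4 <- R4 - (-54/13)*R2:  [      0       0  -31/13  542/13 ]
R4 <- R4 - (31/50)*R3:  [      0       0       0  749/25 ]
Upper-triangular form:
[ 7    -2      -3       2 ]
[ 0  13/7     2/7    64/7 ]
[ 0     0  -50/13  246/13 ]
[ 0     0       0  749/25 ]
det(A) = (-1)^0 * (7) * (13/7) * (-50/13) * (749/25) = -1498  (0 row swaps -> sign +1)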